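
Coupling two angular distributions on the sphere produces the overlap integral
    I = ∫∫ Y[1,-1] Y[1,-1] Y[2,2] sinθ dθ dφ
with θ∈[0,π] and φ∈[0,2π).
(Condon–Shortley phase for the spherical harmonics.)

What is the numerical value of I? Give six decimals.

0.309019

Rules hold: Σm=0, L=4 even, 0≤2≤2.
N = 3·3·5 = 45
Δ = 0!·2!·2!/5! = 1/30
Racah Σ t=0..0: t=0:+1/1 = 1/1
⇒ 3j(1 1 2; 0 0 0)² = 2/15, sgn +1
Racah Σ t=0..0: t=0:+1/4 = 1/4
⇒ 3j(1 1 2; -1 -1 2)² = 1/5, sgn +1
4πI² = N·(3j₀)²·(3jₘ)² = 6/5
I = +1·√(1.2/4π) = 0.30901936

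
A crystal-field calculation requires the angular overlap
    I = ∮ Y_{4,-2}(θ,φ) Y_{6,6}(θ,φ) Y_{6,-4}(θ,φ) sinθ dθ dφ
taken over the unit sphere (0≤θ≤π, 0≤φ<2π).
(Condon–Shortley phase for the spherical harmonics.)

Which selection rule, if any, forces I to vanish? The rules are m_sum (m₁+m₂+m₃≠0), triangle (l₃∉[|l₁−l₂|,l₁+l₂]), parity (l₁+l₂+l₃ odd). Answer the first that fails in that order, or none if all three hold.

Σmᵢ = 0  ✓
l₃∈[|l₁−l₂|,l₁+l₂]=[2,10], have l₃=6  ✓
Σlᵢ = 16 ⇒ even  ✓

none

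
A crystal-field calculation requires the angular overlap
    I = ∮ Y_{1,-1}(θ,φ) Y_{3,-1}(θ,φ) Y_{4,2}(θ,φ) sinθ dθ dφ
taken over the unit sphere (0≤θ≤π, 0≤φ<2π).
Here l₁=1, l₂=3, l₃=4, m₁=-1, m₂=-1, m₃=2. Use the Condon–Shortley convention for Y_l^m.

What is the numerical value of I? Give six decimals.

Checks pass: Σm=0; 8 even; l₃=4∈[2,4].
(2·1+1)(2·3+1)(2·4+1) = 189
Δ: 0! 2! 6! / 9! → 1/252
sum: t=0:+1/36 = 1/36
3j²(1 3 4; 0 0 0) = Δ·Π!·Σ² = 4/63  (sign +1)
sum: t=0:+1/96 = 1/96
3j²(1 3 4; -1 -1 2) = Δ·Π!·Σ² = 5/84  (sign +1)
combine: 4πI² = 189·4/63·5/84 = 5/7
take √, sign +1: I = 0.23841361

0.238414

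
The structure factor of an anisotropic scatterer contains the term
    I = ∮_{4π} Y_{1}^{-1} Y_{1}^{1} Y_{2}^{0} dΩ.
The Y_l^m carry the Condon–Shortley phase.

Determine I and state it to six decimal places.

Checks pass: Σm=0; 4 even; l₃=2∈[0,2].
(2·1+1)(2·1+1)(2·2+1) = 45
Δ: 0! 2! 2! / 5! → 1/30
sum: t=0:+1/1 = 1/1
3j²(1 1 2; 0 0 0) = Δ·Π!·Σ² = 2/15  (sign +1)
sum: t=0:+1/4 = 1/4
3j²(1 1 2; -1 1 0) = Δ·Π!·Σ² = 1/30  (sign +1)
combine: 4πI² = 45·2/15·1/30 = 1/5
take √, sign +1: I = 0.12615663

0.126157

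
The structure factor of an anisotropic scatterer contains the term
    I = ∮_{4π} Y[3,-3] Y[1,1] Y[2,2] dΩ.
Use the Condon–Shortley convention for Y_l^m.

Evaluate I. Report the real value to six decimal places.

-0.319865

m-sum 0 ✓  L=6 even ✓  2≤2≤4 ✓
Π(2lᵢ+1) = 7×3×5 = 105
triangle coeff Δ(3,1,2) = 1/105
Σ_t [1,1]: t=1:−1/4 = -1/4
(3j)²=3/35 [(3 1 2; 0 0 0)], sign=-1
Σ_t [2,2]: t=2:+1/48 = 1/48
(3j)²=1/7 [(3 1 2; -3 1 2)], sign=+1
⇒ 4πI² = 9/7
I = (-1)√(9/7/(4π)) = -0.31986543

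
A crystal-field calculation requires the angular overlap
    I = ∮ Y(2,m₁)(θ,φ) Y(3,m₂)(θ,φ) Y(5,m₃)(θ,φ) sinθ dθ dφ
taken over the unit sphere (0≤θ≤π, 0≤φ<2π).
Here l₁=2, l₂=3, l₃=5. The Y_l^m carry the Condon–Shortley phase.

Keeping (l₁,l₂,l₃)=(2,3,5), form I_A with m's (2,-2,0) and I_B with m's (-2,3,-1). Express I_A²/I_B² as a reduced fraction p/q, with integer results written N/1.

l's match ⇒ only the (l;m) 3-j factors differ between A and B.
A: triangle coeff Δ(2,3,5) = 1/2310; Σ_t [0,0]: t=0:+1/2880 = 1/2880; (3j)²=1/462 [(2 3 5; 2 -2 0)], sign=-1
B: triangle coeff Δ(2,3,5) = 1/2310; Σ_t [0,0]: t=0:+1/17280 = 1/17280; (3j)²=1/2310 [(2 3 5; -2 3 -1)], sign=+1
I_A²/I_B² = (1/462)/(1/2310) = 5/1

5/1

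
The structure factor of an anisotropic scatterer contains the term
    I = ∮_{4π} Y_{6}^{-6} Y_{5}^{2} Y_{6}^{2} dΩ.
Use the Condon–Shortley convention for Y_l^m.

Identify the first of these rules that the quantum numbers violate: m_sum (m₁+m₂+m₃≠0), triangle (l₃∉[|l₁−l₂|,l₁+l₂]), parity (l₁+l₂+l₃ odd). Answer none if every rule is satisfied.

m_sum

m₁+m₂+m₃ = -6 + 2 + 2 = -2  ✗
triangle: |6−5|=1 ≤ l₃=6 ≤ 6+5=11
parity: l₁+l₂+l₃ = 17 is odd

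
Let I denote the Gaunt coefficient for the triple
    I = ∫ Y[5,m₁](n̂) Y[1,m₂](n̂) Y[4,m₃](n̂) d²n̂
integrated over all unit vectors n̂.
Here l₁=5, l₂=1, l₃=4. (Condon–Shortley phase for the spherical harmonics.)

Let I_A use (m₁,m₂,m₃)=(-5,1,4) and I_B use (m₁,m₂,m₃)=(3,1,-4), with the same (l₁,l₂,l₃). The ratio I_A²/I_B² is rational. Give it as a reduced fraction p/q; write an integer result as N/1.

45/1

Shared (l₁,l₂,l₃)=(5,1,4): N and (l;000)² cancel in I_A²/I_B².
A: Δ = 2!·8!·0!/11! = 1/495; Racah Σ t=2..2: t=2:+1/80640 = 1/80640; ⇒ 3j(5 1 4; -5 1 4)² = 1/11, sgn +1
B: Δ = 2!·8!·0!/11! = 1/495; Racah Σ t=2..2: t=2:+1/80640 = 1/80640; ⇒ 3j(5 1 4; 3 1 -4)² = 1/495, sgn +1
I_A²/I_B² = (1/11)/(1/495) = 45/1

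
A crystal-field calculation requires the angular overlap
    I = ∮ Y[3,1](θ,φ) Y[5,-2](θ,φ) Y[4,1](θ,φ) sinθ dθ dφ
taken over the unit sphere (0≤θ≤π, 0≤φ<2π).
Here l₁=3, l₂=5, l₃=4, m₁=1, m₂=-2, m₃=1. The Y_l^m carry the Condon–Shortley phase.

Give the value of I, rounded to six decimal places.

Checks pass: Σm=0; 12 even; l₃=4∈[2,8].
(2·3+1)(2·5+1)(2·4+1) = 693
Δ: 4! 2! 6! / 13! → 1/180180
sum: t=1:−1/576 t=2:+1/144 t=3:−1/576 = 1/288
3j²(3 5 4; 0 0 0) = Δ·Π!·Σ² = 20/1001  (sign +1)
sum: t=0:+1/1728 t=1:−1/288 t=2:+1/960 = -1/540
3j²(3 5 4; 1 -2 1) = Δ·Π!·Σ² = 128/6435  (sign +1)
combine: 4πI² = 693·20/1001·128/6435 = 512/1859
take √, sign +1: I = 0.14804384

0.148044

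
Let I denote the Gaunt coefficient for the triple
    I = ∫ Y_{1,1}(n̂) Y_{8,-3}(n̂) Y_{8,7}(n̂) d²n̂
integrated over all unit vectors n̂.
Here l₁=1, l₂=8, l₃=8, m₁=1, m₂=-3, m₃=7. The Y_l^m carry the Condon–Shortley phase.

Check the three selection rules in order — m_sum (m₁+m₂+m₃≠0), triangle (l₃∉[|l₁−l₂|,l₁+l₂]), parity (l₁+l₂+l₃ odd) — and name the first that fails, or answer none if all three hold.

azimuthal sum: 1 − 3 + 7 = 5  ✗
7 ≤ 8 ≤ 9 (triangle on l)
L = 1 + 8 + 8 = 17 (odd)

m_sum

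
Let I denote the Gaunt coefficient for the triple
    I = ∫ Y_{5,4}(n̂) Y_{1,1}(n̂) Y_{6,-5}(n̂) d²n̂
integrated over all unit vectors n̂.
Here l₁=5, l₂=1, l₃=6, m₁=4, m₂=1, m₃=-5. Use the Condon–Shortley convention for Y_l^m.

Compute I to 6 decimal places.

-0.303018

m-sum 0 ✓  L=12 even ✓  4≤6≤6 ✓
Π(2lᵢ+1) = 11×3×13 = 429
triangle coeff Δ(5,1,6) = 1/858
Σ_t [0,0]: t=0:+1/14400 = 1/14400
(3j)²=6/143 [(5 1 6; 0 0 0)], sign=+1
Σ_t [0,0]: t=0:+1/725760 = 1/725760
(3j)²=5/78 [(5 1 6; 4 1 -5)], sign=-1
⇒ 4πI² = 15/13
I = (-1)√(15/13/(4π)) = -0.30301841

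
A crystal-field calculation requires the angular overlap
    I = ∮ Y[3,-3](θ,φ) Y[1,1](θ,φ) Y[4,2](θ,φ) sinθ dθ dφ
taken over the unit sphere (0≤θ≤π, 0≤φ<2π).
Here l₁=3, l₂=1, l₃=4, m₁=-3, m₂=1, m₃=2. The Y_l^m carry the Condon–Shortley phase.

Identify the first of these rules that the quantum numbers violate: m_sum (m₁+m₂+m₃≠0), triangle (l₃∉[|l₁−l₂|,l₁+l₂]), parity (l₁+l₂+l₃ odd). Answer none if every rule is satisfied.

Σmᵢ = 0  ✓
l₃∈[|l₁−l₂|,l₁+l₂]=[2,4], have l₃=4  ✓
Σlᵢ = 8 ⇒ even  ✓

none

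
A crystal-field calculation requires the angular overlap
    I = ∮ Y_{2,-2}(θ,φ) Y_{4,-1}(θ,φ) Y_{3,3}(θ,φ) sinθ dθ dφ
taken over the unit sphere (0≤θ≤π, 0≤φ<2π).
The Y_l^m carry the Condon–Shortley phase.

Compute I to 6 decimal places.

Σlᵢ=9 odd — θ-integrand is odd under cosθ→−cosθ; I=0

0.000000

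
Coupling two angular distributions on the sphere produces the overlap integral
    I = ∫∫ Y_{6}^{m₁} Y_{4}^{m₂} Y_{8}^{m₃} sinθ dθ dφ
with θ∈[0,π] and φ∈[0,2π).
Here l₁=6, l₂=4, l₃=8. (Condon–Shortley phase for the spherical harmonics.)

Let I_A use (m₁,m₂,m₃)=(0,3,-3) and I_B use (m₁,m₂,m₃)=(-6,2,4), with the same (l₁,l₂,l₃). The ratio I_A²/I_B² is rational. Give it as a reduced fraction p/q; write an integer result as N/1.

Same 6,4,8: normalisation and zero-m 3j drop out of the ratio.
A: Δ: 2! 10! 6! / 19! → 1/23279256; sum: t=1:−1/10368000 t=2:+1/4147200 = 1/6912000; 3j²(6 4 8; 0 3 -3) = Δ·Π!·Σ² = 189/16796  (sign -1)
B: Δ: 2! 10! 6! / 19! → 1/23279256; sum: t=2:+1/348364800 = 1/348364800; 3j²(6 4 8; -6 2 4) = Δ·Π!·Σ² = 165/58786  (sign +1)
I_A²/I_B² = (189/16796)/(165/58786) = 441/110

441/110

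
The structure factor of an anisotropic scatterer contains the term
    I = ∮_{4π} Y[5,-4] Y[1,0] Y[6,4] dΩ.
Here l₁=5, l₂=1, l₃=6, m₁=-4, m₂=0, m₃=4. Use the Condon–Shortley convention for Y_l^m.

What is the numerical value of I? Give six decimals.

Rules hold: Σm=0, L=12 even, 4≤6≤6.
N = 11·3·13 = 429
Δ = 0!·10!·2!/13! = 1/858
Racah Σ t=0..0: t=0:+1/14400 = 1/14400
⇒ 3j(5 1 6; 0 0 0)² = 6/143, sgn +1
Racah Σ t=0..0: t=0:+1/362880 = 1/362880
⇒ 3j(5 1 6; -4 0 4)² = 10/429, sgn +1
4πI² = N·(3j₀)²·(3jₘ)² = 60/143
I = +1·√(0.41958/4π) = 0.18272698

0.182727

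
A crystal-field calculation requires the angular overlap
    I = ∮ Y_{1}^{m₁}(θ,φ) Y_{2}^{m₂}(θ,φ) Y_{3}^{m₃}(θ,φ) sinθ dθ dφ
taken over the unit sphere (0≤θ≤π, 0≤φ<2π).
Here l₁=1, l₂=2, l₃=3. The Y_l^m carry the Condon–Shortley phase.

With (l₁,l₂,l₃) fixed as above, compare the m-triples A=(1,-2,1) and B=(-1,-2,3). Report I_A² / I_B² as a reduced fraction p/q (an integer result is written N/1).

l's match ⇒ only the (l;m) 3-j factors differ between A and B.
A: triangle coeff Δ(1,2,3) = 1/105; Σ_t [0,0]: t=0:+1/48 = 1/48; (3j)²=1/105 [(1 2 3; 1 -2 1)], sign=+1
B: triangle coeff Δ(1,2,3) = 1/105; Σ_t [0,0]: t=0:+1/48 = 1/48; (3j)²=1/7 [(1 2 3; -1 -2 3)], sign=+1
I_A²/I_B² = (1/105)/(1/7) = 1/15

1/15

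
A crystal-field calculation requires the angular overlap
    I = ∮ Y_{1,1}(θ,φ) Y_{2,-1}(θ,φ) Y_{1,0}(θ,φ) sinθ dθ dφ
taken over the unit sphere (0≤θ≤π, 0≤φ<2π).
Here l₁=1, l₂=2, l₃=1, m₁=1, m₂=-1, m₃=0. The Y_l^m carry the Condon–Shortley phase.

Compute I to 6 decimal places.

Checks pass: Σm=0; 4 even; l₃=1∈[1,3].
(2·1+1)(2·2+1)(2·1+1) = 45
Δ: 2! 0! 2! / 5! → 1/30
sum: t=1:−1/1 = -1/1
3j²(1 2 1; 0 0 0) = Δ·Π!·Σ² = 2/15  (sign +1)
sum: t=0:+1/2 = 1/2
3j²(1 2 1; 1 -1 0) = Δ·Π!·Σ² = 1/10  (sign -1)
combine: 4πI² = 45·2/15·1/10 = 3/5
take √, sign -1: I = -0.21850969

-0.218510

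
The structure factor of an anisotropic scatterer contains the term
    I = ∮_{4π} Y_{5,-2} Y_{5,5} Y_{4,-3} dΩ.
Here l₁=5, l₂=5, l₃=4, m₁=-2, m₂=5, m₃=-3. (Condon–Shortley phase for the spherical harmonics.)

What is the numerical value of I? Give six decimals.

0.140629

Rules hold: Σm=0, L=14 even, 0≤4≤10.
N = 11·11·9 = 1089
Δ = 6!·4!·4!/15! = 1/3153150
Racah Σ t=1..5: t=1:−1/69120 t=2:+1/1728 t=3:−1/576 t=4:+1/1728 t=5:−1/69120 = -7/11520
⇒ 3j(5 5 4; 0 0 0)² = 2/143, sgn -1
Racah Σ t=6..6: t=6:+1/103680 = 1/103680
⇒ 3j(5 5 4; -2 5 -3)² = 7/429, sgn -1
4πI² = N·(3j₀)²·(3jₘ)² = 42/169
I = +1·√(0.248521/4π) = 0.14062948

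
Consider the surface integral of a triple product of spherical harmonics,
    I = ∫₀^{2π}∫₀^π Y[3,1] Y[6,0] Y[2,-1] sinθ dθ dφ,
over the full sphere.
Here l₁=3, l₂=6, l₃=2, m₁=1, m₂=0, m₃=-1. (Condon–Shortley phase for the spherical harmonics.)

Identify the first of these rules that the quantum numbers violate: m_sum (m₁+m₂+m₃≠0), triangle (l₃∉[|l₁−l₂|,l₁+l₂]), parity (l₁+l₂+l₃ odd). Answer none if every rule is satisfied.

triangle

Σmᵢ = 0  ✓
l₃∈[|l₁−l₂|,l₁+l₂]=[3,9], have l₃=2  ✗
Σlᵢ = 11 ⇒ odd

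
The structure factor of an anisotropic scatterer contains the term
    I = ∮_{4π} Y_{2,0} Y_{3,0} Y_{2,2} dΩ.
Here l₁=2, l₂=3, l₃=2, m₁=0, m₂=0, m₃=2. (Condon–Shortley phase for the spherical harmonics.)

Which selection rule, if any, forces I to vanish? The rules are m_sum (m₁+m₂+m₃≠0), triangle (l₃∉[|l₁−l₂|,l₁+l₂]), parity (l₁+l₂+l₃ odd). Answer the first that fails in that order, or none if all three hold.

m_sum

azimuthal sum: 0 + 0 + 2 = 2  ✗
1 ≤ 2 ≤ 5 (triangle on l)
L = 2 + 3 + 2 = 7 (odd)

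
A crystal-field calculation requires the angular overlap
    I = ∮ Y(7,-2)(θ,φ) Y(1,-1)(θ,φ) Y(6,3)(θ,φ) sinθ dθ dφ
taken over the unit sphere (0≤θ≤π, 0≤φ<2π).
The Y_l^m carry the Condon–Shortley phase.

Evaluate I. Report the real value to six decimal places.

0.110647

m-sum 0 ✓  L=14 even ✓  6≤6≤8 ✓
Π(2lᵢ+1) = 15×3×13 = 585
triangle coeff Δ(7,1,6) = 1/1365
Σ_t [1,1]: t=1:−1/518400 = -1/518400
(3j)²=7/195 [(7 1 6; 0 0 0)], sign=-1
Σ_t [0,0]: t=0:+1/4354560 = 1/4354560
(3j)²=2/273 [(7 1 6; -2 -1 3)], sign=-1
⇒ 4πI² = 2/13
I = (+1)√(2/13/(4π)) = 0.11064668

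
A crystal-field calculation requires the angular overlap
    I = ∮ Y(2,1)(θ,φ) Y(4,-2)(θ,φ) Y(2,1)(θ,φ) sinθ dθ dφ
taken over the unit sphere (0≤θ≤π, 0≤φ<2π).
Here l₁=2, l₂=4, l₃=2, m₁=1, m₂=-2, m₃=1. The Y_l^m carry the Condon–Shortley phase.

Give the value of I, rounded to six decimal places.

m-sum 0 ✓  L=8 even ✓  2≤2≤6 ✓
Π(2lᵢ+1) = 5×9×5 = 225
triangle coeff Δ(2,4,2) = 1/630
Σ_t [2,2]: t=2:+1/16 = 1/16
(3j)²=2/35 [(2 4 2; 0 0 0)], sign=+1
Σ_t [1,1]: t=1:−1/36 = -1/36
(3j)²=4/63 [(2 4 2; 1 -2 1)], sign=+1
⇒ 4πI² = 40/49
I = (+1)√(40/49/(4π)) = 0.25487487

0.254875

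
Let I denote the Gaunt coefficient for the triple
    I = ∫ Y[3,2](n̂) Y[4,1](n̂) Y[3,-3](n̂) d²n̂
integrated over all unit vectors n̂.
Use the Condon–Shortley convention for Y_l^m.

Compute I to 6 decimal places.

m-sum 0 ✓  L=10 even ✓  1≤3≤7 ✓
Π(2lᵢ+1) = 7×9×7 = 441
triangle coeff Δ(3,4,3) = 1/34650
Σ_t [1,3]: t=1:−1/72 t=2:+1/16 t=3:−1/72 = 5/144
(3j)²=2/77 [(3 4 3; 0 0 0)], sign=-1
Σ_t [1,1]: t=1:−1/288 = -1/288
(3j)²=5/231 [(3 4 3; 2 1 -3)], sign=-1
⇒ 4πI² = 30/121
I = (+1)√(30/121/(4π)) = 0.14046335

0.140463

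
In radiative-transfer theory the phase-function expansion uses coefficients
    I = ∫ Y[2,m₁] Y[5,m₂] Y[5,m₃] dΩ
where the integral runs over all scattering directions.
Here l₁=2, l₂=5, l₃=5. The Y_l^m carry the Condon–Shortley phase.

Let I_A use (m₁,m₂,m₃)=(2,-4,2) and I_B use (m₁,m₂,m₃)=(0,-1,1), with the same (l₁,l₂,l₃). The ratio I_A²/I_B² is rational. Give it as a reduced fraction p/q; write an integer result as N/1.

8/9

l's match ⇒ only the (l;m) 3-j factors differ between A and B.
A: triangle coeff Δ(2,5,5) = 1/38610; Σ_t [0,0]: t=0:+1/20160 = 1/20160; (3j)²=12/715 [(2 5 5; 2 -4 2)], sign=-1
B: triangle coeff Δ(2,5,5) = 1/38610; Σ_t [0,2]: t=0:+1/2304 t=1:−1/720 t=2:+1/5760 = -1/1280; (3j)²=27/1430 [(2 5 5; 0 -1 1)], sign=-1
I_A²/I_B² = (12/715)/(27/1430) = 8/9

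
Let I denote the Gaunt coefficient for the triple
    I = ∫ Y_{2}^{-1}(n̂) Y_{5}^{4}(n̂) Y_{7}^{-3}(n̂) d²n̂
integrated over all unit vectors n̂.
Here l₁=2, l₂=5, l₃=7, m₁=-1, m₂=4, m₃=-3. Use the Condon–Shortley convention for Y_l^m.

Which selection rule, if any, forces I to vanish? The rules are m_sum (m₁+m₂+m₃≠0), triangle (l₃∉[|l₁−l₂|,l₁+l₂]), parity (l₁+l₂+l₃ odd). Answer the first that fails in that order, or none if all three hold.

none

Σmᵢ = 0  ✓
l₃∈[|l₁−l₂|,l₁+l₂]=[3,7], have l₃=7  ✓
Σlᵢ = 14 ⇒ even  ✓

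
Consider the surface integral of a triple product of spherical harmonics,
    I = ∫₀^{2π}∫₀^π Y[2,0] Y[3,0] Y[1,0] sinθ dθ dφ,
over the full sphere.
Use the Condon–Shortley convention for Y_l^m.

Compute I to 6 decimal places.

0.247767

m-sum 0 ✓  L=6 even ✓  1≤1≤5 ✓
Π(2lᵢ+1) = 5×7×3 = 105
triangle coeff Δ(2,3,1) = 1/105
Σ_t [2,2]: t=2:+1/4 = 1/4
(3j)²=3/35 [(2 3 1; 0 0 0)], sign=-1
(m-triple is (0,0,0) — same symbol as above.)
⇒ 4πI² = 27/35
I = (+1)√(27/35/(4π)) = 0.24776670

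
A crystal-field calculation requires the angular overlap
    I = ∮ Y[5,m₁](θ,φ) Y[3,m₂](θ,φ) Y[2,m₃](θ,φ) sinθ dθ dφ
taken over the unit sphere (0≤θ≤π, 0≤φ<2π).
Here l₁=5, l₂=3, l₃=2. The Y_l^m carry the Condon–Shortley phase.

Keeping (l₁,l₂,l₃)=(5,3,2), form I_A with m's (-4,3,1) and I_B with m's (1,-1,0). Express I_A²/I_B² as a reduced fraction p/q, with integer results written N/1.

Same 5,3,2: normalisation and zero-m 3j drop out of the ratio.
A: Δ: 6! 4! 0! / 11! → 1/2310; sum: t=6:+1/4320 = 1/4320; 3j²(5 3 2; -4 3 1) = Δ·Π!·Σ² = 2/55  (sign -1)
B: Δ: 6! 4! 0! / 11! → 1/2310; sum: t=2:+1/192 = 1/192; 3j²(5 3 2; 1 -1 0) = Δ·Π!·Σ² = 3/77  (sign +1)
I_A²/I_B² = (2/55)/(3/77) = 14/15

14/15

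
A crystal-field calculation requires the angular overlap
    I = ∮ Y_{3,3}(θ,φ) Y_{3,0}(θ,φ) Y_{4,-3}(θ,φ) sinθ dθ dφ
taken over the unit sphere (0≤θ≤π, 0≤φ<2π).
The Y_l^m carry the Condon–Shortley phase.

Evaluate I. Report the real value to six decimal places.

0.203551

m-sum 0 ✓  L=10 even ✓  0≤4≤6 ✓
Π(2lᵢ+1) = 7×7×9 = 441
triangle coeff Δ(3,3,4) = 1/34650
Σ_t [0,2]: t=0:+1/72 t=1:−1/16 t=2:+1/72 = -5/144
(3j)²=2/77 [(3 3 4; 0 0 0)], sign=-1
Σ_t [0,0]: t=0:+1/288 = 1/288
(3j)²=1/22 [(3 3 4; 3 0 -3)], sign=-1
⇒ 4πI² = 63/121
I = (+1)√(63/121/(4π)) = 0.20355073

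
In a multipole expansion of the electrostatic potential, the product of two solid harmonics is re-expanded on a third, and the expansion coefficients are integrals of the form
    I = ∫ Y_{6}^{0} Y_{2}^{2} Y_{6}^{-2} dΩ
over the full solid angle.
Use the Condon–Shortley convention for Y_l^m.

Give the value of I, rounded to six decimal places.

-0.191909

Rules hold: Σm=0, L=14 even, 4≤6≤8.
N = 13·5·13 = 845
Δ = 2!·10!·2!/15! = 1/90090
Racah Σ t=0..2: t=0:+1/69120 t=1:−1/14400 t=2:+1/69120 = -7/172800
⇒ 3j(6 2 6; 0 0 0)² = 14/715, sgn -1
Racah Σ t=2..2: t=2:+1/69120 = 1/69120
⇒ 3j(6 2 6; 0 2 -2)² = 4/143, sgn +1
4πI² = N·(3j₀)²·(3jₘ)² = 56/121
I = -1·√(0.46281/4π) = -0.19190947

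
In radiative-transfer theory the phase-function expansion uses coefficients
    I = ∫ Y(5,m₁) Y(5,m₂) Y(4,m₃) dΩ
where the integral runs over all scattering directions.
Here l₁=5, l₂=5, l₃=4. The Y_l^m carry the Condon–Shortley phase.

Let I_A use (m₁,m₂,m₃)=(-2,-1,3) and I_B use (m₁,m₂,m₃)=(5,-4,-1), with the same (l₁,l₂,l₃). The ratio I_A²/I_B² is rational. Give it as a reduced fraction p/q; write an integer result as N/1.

5/72

Shared (l₁,l₂,l₃)=(5,5,4): N and (l;000)² cancel in I_A²/I_B².
A: Δ = 6!·4!·4!/15! = 1/3153150; Racah Σ t=3..4: t=3:−1/5184 t=4:+1/6912 = -1/20736; ⇒ 3j(5 5 4; -2 -1 3)² = 5/2574, sgn +1
B: Δ = 6!·4!·4!/15! = 1/3153150; Racah Σ t=0..0: t=0:+1/103680 = 1/103680; ⇒ 3j(5 5 4; 5 -4 -1)² = 4/143, sgn -1
I_A²/I_B² = (5/2574)/(4/143) = 5/72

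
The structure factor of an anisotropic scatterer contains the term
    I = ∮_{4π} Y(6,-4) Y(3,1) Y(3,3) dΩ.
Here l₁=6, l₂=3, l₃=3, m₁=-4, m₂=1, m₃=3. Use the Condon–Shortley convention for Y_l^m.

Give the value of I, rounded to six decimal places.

m-sum 0 ✓  L=12 even ✓  3≤3≤9 ✓
Π(2lᵢ+1) = 13×7×7 = 637
triangle coeff Δ(6,3,3) = 1/12012
Σ_t [3,3]: t=3:−1/1296 = -1/1296
(3j)²=100/3003 [(6 3 3; 0 0 0)], sign=+1
Σ_t [4,4]: t=4:+1/34560 = 1/34560
(3j)²=5/286 [(6 3 3; -4 1 3)], sign=+1
⇒ 4πI² = 1750/4719
I = (+1)√(1750/4719/(4π)) = 0.17178653

0.171787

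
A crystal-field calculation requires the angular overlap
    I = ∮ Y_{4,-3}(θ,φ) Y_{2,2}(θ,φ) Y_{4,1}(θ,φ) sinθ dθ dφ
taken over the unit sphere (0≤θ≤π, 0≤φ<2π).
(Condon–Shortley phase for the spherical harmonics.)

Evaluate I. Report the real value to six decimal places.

Rules hold: Σm=0, L=10 even, 2≤4≤6.
N = 9·5·9 = 405
Δ = 2!·6!·2!/11! = 1/13860
Racah Σ t=0..2: t=0:+1/192 t=1:−1/36 t=2:+1/192 = -5/288
⇒ 3j(4 2 4; 0 0 0)² = 20/693, sgn -1
Racah Σ t=2..2: t=2:+1/480 = 1/480
⇒ 3j(4 2 4; -3 2 1)² = 3/110, sgn -1
4πI² = N·(3j₀)²·(3jₘ)² = 270/847
I = +1·√(0.318772/4π) = 0.15927046

0.159270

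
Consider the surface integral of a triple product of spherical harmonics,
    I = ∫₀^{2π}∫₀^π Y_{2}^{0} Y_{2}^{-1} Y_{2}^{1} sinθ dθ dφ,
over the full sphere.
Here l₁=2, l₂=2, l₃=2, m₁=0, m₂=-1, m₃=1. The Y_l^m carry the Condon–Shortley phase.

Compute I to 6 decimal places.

-0.090112

m-sum 0 ✓  L=6 even ✓  0≤2≤4 ✓
Π(2lᵢ+1) = 5×5×5 = 125
triangle coeff Δ(2,2,2) = 1/630
Σ_t [0,2]: t=0:+1/8 t=1:−1/1 t=2:+1/8 = -3/4
(3j)²=2/35 [(2 2 2; 0 0 0)], sign=-1
Σ_t [0,1]: t=0:+1/4 t=1:−1/2 = -1/4
(3j)²=1/70 [(2 2 2; 0 -1 1)], sign=+1
⇒ 4πI² = 5/49
I = (-1)√(5/49/(4π)) = -0.09011188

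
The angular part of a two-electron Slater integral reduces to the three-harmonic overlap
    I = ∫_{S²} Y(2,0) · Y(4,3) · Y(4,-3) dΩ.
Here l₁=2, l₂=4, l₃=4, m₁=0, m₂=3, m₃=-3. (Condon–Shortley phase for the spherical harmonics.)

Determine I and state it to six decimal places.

Rules hold: Σm=0, L=10 even, 2≤4≤6.
N = 5·9·9 = 405
Δ = 2!·2!·6!/11! = 1/13860
Racah Σ t=0..2: t=0:+1/192 t=1:−1/36 t=2:+1/192 = -5/288
⇒ 3j(2 4 4; 0 0 0)² = 20/693, sgn -1
Racah Σ t=1..2: t=1:−1/720 t=2:+1/480 = 1/1440
⇒ 3j(2 4 4; 0 3 -3)² = 7/1980, sgn -1
4πI² = N·(3j₀)²·(3jₘ)² = 5/121
I = +1·√(0.0413223/4π) = 0.05734392

0.057344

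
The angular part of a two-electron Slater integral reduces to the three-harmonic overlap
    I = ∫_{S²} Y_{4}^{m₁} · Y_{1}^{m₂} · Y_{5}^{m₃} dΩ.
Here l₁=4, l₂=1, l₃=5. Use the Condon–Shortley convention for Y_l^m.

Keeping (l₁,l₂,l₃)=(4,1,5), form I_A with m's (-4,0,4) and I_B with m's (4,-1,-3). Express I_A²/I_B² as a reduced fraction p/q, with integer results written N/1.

Shared (l₁,l₂,l₃)=(4,1,5): N and (l;000)² cancel in I_A²/I_B².
A: Δ = 0!·8!·2!/11! = 1/495; Racah Σ t=0..0: t=0:+1/40320 = 1/40320; ⇒ 3j(4 1 5; -4 0 4)² = 1/55, sgn -1
B: Δ = 0!·8!·2!/11! = 1/495; Racah Σ t=0..0: t=0:+1/80640 = 1/80640; ⇒ 3j(4 1 5; 4 -1 -3)² = 1/495, sgn +1
I_A²/I_B² = (1/55)/(1/495) = 9/1

9/1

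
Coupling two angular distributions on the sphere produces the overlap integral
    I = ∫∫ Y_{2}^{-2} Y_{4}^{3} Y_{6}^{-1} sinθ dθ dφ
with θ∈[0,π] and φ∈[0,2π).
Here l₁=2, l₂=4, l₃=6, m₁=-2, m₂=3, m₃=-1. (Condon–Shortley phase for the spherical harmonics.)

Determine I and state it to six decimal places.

-0.035563

Rules hold: Σm=0, L=12 even, 2≤6≤6.
N = 5·9·13 = 585
Δ = 0!·4!·8!/13! = 1/6435
Racah Σ t=0..0: t=0:+1/2304 = 1/2304
⇒ 3j(2 4 6; 0 0 0)² = 5/143, sgn +1
Racah Σ t=0..0: t=0:+1/120960 = 1/120960
⇒ 3j(2 4 6; -2 3 -1)² = 1/1287, sgn -1
4πI² = N·(3j₀)²·(3jₘ)² = 25/1573
I = -1·√(0.0158932/4π) = -0.03556319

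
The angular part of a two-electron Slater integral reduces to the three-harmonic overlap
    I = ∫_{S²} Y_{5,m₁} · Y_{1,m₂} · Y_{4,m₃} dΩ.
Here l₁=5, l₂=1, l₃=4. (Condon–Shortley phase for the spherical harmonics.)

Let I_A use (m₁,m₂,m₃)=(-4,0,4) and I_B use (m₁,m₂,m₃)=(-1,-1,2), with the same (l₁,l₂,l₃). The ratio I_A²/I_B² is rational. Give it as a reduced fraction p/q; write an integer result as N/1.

Shared (l₁,l₂,l₃)=(5,1,4): N and (l;000)² cancel in I_A²/I_B².
A: Δ = 2!·8!·0!/11! = 1/495; Racah Σ t=1..1: t=1:−1/40320 = -1/40320; ⇒ 3j(5 1 4; -4 0 4)² = 1/55, sgn -1
B: Δ = 2!·8!·0!/11! = 1/495; Racah Σ t=0..0: t=0:+1/2880 = 1/2880; ⇒ 3j(5 1 4; -1 -1 2)² = 2/165, sgn +1
I_A²/I_B² = (1/55)/(2/165) = 3/2

3/2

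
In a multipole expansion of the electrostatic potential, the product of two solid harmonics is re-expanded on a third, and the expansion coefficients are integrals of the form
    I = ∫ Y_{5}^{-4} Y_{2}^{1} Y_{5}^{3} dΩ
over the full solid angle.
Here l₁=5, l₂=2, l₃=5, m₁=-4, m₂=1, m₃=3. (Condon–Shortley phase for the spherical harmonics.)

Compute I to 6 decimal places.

Checks pass: Σm=0; 12 even; l₃=5∈[3,7].
(2·5+1)(2·2+1)(2·5+1) = 605
Δ: 2! 8! 2! / 13! → 1/38610
sum: t=0:+1/2880 t=1:−1/576 t=2:+1/2880 = -1/960
3j²(5 2 5; 0 0 0) = Δ·Π!·Σ² = 10/429  (sign +1)
sum: t=1:−1/80640 t=2:+1/10080 = 1/11520
3j²(5 2 5; -4 1 3) = Δ·Π!·Σ² = 49/1430  (sign +1)
combine: 4πI² = 605·10/429·49/1430 = 245/507
take √, sign +1: I = 0.19609844

0.196098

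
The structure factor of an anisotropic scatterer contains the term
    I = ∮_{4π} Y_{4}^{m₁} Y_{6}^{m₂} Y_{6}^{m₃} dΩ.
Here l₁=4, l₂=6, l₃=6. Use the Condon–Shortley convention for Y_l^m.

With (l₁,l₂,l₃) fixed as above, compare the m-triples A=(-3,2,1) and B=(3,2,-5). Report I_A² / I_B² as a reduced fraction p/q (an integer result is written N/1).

Shared (l₁,l₂,l₃)=(4,6,6): N and (l;000)² cancel in I_A²/I_B².
A: Δ = 4!·4!·8!/17! = 1/15315300; Racah Σ t=3..4: t=3:−1/103680 t=4:+1/82944 = 1/414720; ⇒ 3j(4 6 6; -3 2 1)² = 49/43758, sgn -1
B: Δ = 4!·4!·8!/17! = 1/15315300; Racah Σ t=0..1: t=0:+1/5806080 t=1:−1/725760 = -1/829440; ⇒ 3j(4 6 6; 3 2 -5)² = 49/2652, sgn +1
I_A²/I_B² = (49/43758)/(49/2652) = 2/33

2/33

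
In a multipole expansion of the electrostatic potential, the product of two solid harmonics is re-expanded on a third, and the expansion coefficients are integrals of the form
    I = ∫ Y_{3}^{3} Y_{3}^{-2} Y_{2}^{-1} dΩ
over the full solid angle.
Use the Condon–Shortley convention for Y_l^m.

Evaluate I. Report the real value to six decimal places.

-0.210261

m-sum 0 ✓  L=8 even ✓  0≤2≤6 ✓
Π(2lᵢ+1) = 7×7×5 = 245
triangle coeff Δ(3,3,2) = 1/3780
Σ_t [1,3]: t=1:−1/24 t=2:+1/4 t=3:−1/24 = 1/6
(3j)²=4/105 [(3 3 2; 0 0 0)], sign=+1
Σ_t [0,0]: t=0:+1/48 = 1/48
(3j)²=5/84 [(3 3 2; 3 -2 -1)], sign=-1
⇒ 4πI² = 5/9
I = (-1)√(5/9/(4π)) = -0.21026104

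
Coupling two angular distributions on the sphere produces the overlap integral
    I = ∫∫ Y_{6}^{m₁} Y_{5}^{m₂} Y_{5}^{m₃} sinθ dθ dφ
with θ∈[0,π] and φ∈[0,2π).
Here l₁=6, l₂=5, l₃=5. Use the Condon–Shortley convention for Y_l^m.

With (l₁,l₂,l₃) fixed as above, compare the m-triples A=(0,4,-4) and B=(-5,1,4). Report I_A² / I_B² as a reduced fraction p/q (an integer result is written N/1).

Shared (l₁,l₂,l₃)=(6,5,5): N and (l;000)² cancel in I_A²/I_B².
A: Δ = 6!·6!·4!/17! = 1/28588560; Racah Σ t=5..6: t=5:−1/345600 t=6:+1/3110400 = -1/388800; ⇒ 3j(6 5 5; 0 4 -4)² = 192/12155, sgn +1
B: Δ = 6!·6!·4!/17! = 1/28588560; Racah Σ t=5..6: t=5:−1/518400 t=6:+1/2073600 = -1/691200; ⇒ 3j(6 5 5; -5 1 4)² = 81/4420, sgn +1
I_A²/I_B² = (192/12155)/(81/4420) = 256/297

256/297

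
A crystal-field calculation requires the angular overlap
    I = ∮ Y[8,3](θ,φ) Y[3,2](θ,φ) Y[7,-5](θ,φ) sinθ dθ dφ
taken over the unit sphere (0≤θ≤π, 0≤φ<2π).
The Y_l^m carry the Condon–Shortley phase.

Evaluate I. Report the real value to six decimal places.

0.139051

Checks pass: Σm=0; 18 even; l₃=7∈[5,11].
(2·8+1)(2·3+1)(2·7+1) = 1785
Δ: 4! 12! 2! / 19! → 1/5290740
sum: t=1:−1/7257600 t=2:+1/2073600 t=3:−1/7257600 = 1/4838400
3j²(8 3 7; 0 0 0) = Δ·Π!·Σ² = 252/20995  (sign -1)
sum: t=3:−1/87091200 t=4:+1/958003200 = -1/95800320
3j²(8 3 7; 3 2 -5) = Δ·Π!·Σ² = 1000/88179  (sign -1)
combine: 4πI² = 1785·252/20995·1000/88179 = 252000/1037153
take √, sign +1: I = 0.13905094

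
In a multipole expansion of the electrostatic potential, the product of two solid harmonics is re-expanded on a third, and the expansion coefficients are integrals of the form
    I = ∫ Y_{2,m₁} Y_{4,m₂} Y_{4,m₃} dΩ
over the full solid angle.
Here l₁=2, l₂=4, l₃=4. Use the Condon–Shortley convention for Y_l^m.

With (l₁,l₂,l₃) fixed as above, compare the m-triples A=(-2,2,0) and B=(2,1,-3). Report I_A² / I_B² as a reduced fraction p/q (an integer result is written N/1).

10/7

Same 2,4,4: normalisation and zero-m 3j drop out of the ratio.
A: Δ: 2! 2! 6! / 11! → 1/13860; sum: t=2:+1/192 = 1/192; 3j²(2 4 4; -2 2 0) = Δ·Π!·Σ² = 3/77  (sign +1)
B: Δ: 2! 2! 6! / 11! → 1/13860; sum: t=0:+1/480 = 1/480; 3j²(2 4 4; 2 1 -3) = Δ·Π!·Σ² = 3/110  (sign -1)
I_A²/I_B² = (3/77)/(3/110) = 10/7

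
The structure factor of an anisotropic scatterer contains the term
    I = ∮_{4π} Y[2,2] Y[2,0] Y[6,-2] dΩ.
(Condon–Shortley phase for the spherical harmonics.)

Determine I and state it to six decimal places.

triangle: need 0≤l₃≤4, have 6; I=0

0.000000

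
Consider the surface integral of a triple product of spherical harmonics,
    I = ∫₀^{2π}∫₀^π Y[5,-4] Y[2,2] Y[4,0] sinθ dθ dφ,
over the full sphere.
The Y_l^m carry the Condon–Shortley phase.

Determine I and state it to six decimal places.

0.000000

Σmᵢ = -2 ≠ 0, so the φ-integral vanishes; I = 0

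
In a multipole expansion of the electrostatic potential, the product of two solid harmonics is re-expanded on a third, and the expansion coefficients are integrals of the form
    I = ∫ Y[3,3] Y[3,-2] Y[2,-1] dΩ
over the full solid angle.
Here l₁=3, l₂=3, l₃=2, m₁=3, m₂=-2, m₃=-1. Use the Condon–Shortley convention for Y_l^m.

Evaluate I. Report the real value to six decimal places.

-0.210261

Rules hold: Σm=0, L=8 even, 0≤2≤6.
N = 7·7·5 = 245
Δ = 4!·2!·2!/9! = 1/3780
Racah Σ t=1..3: t=1:−1/24 t=2:+1/4 t=3:−1/24 = 1/6
⇒ 3j(3 3 2; 0 0 0)² = 4/105, sgn +1
Racah Σ t=0..0: t=0:+1/48 = 1/48
⇒ 3j(3 3 2; 3 -2 -1)² = 5/84, sgn -1
4πI² = N·(3j₀)²·(3jₘ)² = 5/9
I = -1·√(0.555556/4π) = -0.21026104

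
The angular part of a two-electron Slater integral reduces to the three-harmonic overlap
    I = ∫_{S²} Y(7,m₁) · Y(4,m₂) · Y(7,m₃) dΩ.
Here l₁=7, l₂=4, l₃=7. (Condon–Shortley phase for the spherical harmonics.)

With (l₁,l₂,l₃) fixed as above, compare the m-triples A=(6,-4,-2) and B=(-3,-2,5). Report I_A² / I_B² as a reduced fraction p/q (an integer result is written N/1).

2275/3364

l's match ⇒ only the (l;m) 3-j factors differ between A and B.
A: triangle coeff Δ(7,4,7) = 1/58198140; Σ_t [0,0]: t=0:+1/209018880 = 1/209018880; (3j)²=25/5814 [(7 4 7; 6 -4 -2)], sign=-1
B: triangle coeff Δ(7,4,7) = 1/58198140; Σ_t [0,2]: t=0:+1/348364800 t=1:−1/13063680 t=2:+1/7741440 = 29/522547200; (3j)²=1682/264537 [(7 4 7; -3 -2 5)], sign=+1
I_A²/I_B² = (25/5814)/(1682/264537) = 2275/3364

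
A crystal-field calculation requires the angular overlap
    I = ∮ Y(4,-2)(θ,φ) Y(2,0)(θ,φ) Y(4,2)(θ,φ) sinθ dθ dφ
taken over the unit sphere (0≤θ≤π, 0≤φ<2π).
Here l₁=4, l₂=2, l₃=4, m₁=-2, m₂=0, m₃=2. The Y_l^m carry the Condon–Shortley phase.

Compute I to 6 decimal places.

Rules hold: Σm=0, L=10 even, 2≤4≤6.
N = 9·5·9 = 405
Δ = 2!·6!·2!/11! = 1/13860
Racah Σ t=0..2: t=0:+1/192 t=1:−1/36 t=2:+1/192 = -5/288
⇒ 3j(4 2 4; 0 0 0)² = 20/693, sgn -1
Racah Σ t=0..2: t=0:+1/2880 t=1:−1/120 t=2:+1/192 = -1/360
⇒ 3j(4 2 4; -2 0 2)² = 16/3465, sgn -1
4πI² = N·(3j₀)²·(3jₘ)² = 320/5929
I = +1·√(0.053972/4π) = 0.06553591

0.065536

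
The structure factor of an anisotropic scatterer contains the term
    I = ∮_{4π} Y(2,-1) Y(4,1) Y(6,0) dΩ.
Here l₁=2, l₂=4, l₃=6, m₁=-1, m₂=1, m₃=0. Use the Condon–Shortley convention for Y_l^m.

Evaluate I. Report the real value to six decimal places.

0.174223

m-sum 0 ✓  L=12 even ✓  2≤6≤6 ✓
Π(2lᵢ+1) = 5×9×13 = 585
triangle coeff Δ(2,4,6) = 1/6435
Σ_t [0,0]: t=0:+1/2304 = 1/2304
(3j)²=5/143 [(2 4 6; 0 0 0)], sign=+1
Σ_t [0,0]: t=0:+1/4320 = 1/4320
(3j)²=8/429 [(2 4 6; -1 1 0)], sign=+1
⇒ 4πI² = 600/1573
I = (+1)√(600/1573/(4π)) = 0.17422334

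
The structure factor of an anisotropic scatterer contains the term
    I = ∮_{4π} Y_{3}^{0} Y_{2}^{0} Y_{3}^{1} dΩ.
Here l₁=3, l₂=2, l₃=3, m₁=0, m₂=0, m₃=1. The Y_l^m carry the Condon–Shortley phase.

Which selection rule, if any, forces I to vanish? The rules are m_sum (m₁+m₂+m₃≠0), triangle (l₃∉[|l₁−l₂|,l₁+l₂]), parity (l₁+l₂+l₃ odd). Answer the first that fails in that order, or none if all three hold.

Σmᵢ = 1  ✗
l₃∈[|l₁−l₂|,l₁+l₂]=[1,5], have l₃=3
Σlᵢ = 8 ⇒ even

m_sum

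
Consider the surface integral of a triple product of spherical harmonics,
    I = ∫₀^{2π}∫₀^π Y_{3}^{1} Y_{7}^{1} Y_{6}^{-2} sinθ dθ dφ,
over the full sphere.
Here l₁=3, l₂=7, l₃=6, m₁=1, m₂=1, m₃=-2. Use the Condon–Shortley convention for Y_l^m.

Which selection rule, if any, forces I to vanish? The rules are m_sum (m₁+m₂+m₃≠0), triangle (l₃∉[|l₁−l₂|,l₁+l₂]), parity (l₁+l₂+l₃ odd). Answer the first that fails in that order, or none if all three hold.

none

Σmᵢ = 0  ✓
l₃∈[|l₁−l₂|,l₁+l₂]=[4,10], have l₃=6  ✓
Σlᵢ = 16 ⇒ even  ✓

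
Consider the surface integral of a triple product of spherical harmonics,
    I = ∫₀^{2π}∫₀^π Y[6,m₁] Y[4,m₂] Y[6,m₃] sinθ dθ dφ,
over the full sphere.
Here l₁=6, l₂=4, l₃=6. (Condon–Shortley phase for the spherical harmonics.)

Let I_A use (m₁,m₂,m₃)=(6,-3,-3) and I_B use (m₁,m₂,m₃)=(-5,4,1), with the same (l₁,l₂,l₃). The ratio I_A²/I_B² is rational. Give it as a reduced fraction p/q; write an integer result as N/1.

l's match ⇒ only the (l;m) 3-j factors differ between A and B.
A: triangle coeff Δ(6,4,6) = 1/15315300; Σ_t [0,0]: t=0:+1/5806080 = 1/5806080; (3j)²=9/884 [(6 4 6; 6 -3 -3)], sign=-1
B: triangle coeff Δ(6,4,6) = 1/15315300; Σ_t [4,4]: t=4:+1/2903040 = 1/2903040; (3j)²=5/663 [(6 4 6; -5 4 1)], sign=-1
I_A²/I_B² = (9/884)/(5/663) = 27/20

27/20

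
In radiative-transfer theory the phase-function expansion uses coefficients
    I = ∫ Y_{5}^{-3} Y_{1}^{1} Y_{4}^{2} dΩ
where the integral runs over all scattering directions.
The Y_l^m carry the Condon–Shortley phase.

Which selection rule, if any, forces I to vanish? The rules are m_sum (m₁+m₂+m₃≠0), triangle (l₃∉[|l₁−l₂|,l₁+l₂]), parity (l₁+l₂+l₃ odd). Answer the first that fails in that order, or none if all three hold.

m₁+m₂+m₃ = -3 + 1 + 2 = 0  ✓
triangle: |5−1|=4 ≤ l₃=4 ≤ 5+1=6  ✓
parity: l₁+l₂+l₃ = 10 is even  ✓

none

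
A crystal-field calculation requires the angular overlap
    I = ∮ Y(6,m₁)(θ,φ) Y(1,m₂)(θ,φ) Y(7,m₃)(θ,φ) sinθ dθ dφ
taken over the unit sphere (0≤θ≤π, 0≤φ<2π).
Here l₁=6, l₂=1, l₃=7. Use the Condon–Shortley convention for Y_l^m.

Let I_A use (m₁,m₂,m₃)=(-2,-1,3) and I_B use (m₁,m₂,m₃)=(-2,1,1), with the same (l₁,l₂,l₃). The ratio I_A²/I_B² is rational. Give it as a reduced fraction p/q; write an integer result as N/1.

Shared (l₁,l₂,l₃)=(6,1,7): N and (l;000)² cancel in I_A²/I_B².
A: Δ = 0!·12!·2!/15! = 1/1365; Racah Σ t=0..0: t=0:+1/1935360 = 1/1935360; ⇒ 3j(6 1 7; -2 -1 3)² = 3/91, sgn +1
B: Δ = 0!·12!·2!/15! = 1/1365; Racah Σ t=0..0: t=0:+1/1935360 = 1/1935360; ⇒ 3j(6 1 7; -2 1 1)² = 1/91, sgn +1
I_A²/I_B² = (3/91)/(1/91) = 3/1

3/1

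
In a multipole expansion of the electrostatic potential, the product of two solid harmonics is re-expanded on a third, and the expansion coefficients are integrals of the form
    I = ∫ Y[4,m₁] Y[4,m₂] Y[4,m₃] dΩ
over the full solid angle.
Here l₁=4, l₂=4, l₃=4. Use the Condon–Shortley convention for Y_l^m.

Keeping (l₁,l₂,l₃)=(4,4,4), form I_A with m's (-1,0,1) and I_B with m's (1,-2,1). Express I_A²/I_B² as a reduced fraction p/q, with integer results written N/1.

Shared (l₁,l₂,l₃)=(4,4,4): N and (l;000)² cancel in I_A²/I_B².
A: Δ = 4!·4!·4!/13! = 1/450450; Racah Σ t=1..4: t=1:−1/864 t=2:+1/96 t=3:−1/144 t=4:+1/3456 = 1/384; ⇒ 3j(4 4 4; -1 0 1)² = 9/2002, sgn -1
B: Δ = 4!·4!·4!/13! = 1/450450; Racah Σ t=0..2: t=0:+1/576 t=1:−1/144 t=2:+1/576 = -1/288; ⇒ 3j(4 4 4; 1 -2 1)² = 20/1001, sgn +1
I_A²/I_B² = (9/2002)/(20/1001) = 9/40

9/40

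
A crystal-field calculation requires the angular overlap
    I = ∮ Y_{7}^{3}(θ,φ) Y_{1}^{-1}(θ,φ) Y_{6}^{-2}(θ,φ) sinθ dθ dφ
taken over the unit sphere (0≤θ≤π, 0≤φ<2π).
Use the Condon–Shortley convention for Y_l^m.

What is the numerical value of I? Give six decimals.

-0.234717

m-sum 0 ✓  L=14 even ✓  6≤6≤8 ✓
Π(2lᵢ+1) = 15×3×13 = 585
triangle coeff Δ(7,1,6) = 1/1365
Σ_t [1,1]: t=1:−1/518400 = -1/518400
(3j)²=7/195 [(7 1 6; 0 0 0)], sign=-1
Σ_t [0,0]: t=0:+1/1935360 = 1/1935360
(3j)²=3/91 [(7 1 6; 3 -1 -2)], sign=+1
⇒ 4πI² = 9/13
I = (-1)√(9/13/(4π)) = -0.23471705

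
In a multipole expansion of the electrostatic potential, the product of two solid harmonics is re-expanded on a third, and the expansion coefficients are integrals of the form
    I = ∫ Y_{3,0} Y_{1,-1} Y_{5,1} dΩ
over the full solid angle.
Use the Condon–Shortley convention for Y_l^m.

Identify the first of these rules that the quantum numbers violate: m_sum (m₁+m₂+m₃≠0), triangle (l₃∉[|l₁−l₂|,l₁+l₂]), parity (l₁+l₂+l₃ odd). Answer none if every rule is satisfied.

triangle

m₁+m₂+m₃ = 0 − 1 + 1 = 0  ✓
triangle: |3−1|=2 ≤ l₃=5 ≤ 3+1=4  ✗
parity: l₁+l₂+l₃ = 9 is odd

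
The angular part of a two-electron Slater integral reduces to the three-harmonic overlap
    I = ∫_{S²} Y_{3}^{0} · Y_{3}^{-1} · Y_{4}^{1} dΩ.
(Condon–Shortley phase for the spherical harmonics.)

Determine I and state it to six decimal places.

Rules hold: Σm=0, L=10 even, 0≤4≤6.
N = 7·7·9 = 441
Δ = 2!·4!·4!/11! = 1/34650
Racah Σ t=0..2: t=0:+1/72 t=1:−1/16 t=2:+1/72 = -5/144
⇒ 3j(3 3 4; 0 0 0)² = 2/77, sgn -1
Racah Σ t=0..2: t=0:+1/48 t=1:−1/24 t=2:+1/288 = -5/288
⇒ 3j(3 3 4; 0 -1 1)² = 5/462, sgn +1
4πI² = N·(3j₀)²·(3jₘ)² = 15/121
I = -1·√(0.123967/4π) = -0.09932258

-0.099323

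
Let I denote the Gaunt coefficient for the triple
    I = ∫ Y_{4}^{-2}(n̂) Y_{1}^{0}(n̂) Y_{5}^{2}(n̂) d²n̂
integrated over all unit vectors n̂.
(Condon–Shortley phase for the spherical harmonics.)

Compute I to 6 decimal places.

0.225034

Rules hold: Σm=0, L=10 even, 3≤5≤5.
N = 9·3·11 = 297
Δ = 0!·8!·2!/11! = 1/495
Racah Σ t=0..0: t=0:+1/576 = 1/576
⇒ 3j(4 1 5; 0 0 0)² = 5/99, sgn -1
Racah Σ t=0..0: t=0:+1/1440 = 1/1440
⇒ 3j(4 1 5; -2 0 2)² = 7/165, sgn -1
4πI² = N·(3j₀)²·(3jₘ)² = 7/11
I = +1·√(0.636364/4π) = 0.22503380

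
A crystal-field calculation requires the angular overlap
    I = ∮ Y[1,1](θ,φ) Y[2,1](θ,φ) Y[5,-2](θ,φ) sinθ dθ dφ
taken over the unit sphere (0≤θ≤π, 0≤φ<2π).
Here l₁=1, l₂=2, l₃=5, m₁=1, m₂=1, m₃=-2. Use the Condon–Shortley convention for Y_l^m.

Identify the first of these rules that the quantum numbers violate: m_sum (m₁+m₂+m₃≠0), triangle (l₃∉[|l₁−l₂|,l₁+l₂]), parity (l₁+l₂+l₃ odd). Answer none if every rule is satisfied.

triangle

azimuthal sum: 1 + 1 − 2 = 0  ✓
1 ≤ 5 ≤ 3 (triangle on l)  ✗
L = 1 + 2 + 5 = 8 (even)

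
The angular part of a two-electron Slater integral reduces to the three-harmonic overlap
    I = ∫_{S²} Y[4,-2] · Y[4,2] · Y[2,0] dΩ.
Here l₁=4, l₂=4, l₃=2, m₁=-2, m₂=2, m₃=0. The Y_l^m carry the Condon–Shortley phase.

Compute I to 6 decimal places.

0.065536

Rules hold: Σm=0, L=10 even, 0≤2≤8.
N = 9·9·5 = 405
Δ = 6!·2!·2!/11! = 1/13860
Racah Σ t=2..4: t=2:+1/192 t=3:−1/36 t=4:+1/192 = -5/288
⇒ 3j(4 4 2; 0 0 0)² = 20/693, sgn -1
Racah Σ t=4..6: t=4:+1/192 t=5:−1/120 t=6:+1/2880 = -1/360
⇒ 3j(4 4 2; -2 2 0)² = 16/3465, sgn -1
4πI² = N·(3j₀)²·(3jₘ)² = 320/5929
I = +1·√(0.053972/4π) = 0.06553591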